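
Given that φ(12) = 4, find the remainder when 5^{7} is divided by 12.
By Euler: 5^{4} ≡ 1 mod 12 since gcd(5, 12) = 1. 7 = 1×4 + 3. So 5^{7} ≡ 5^{3} ≡ 5 mod 12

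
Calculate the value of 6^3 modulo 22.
6^{3} = 216 ≡ 18 mod 22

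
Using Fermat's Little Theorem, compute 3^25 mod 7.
By Fermat: 3^{6} ≡ 1 (mod 7). 25 = 4×6 + 1. So 3^{25} ≡ 3^{1} ≡ 3 (mod 7)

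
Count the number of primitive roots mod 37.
Number of primitive roots mod 37 = φ(p-1) = φ(36) = 12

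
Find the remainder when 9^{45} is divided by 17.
By Fermat: 9^{16} ≡ 1 mod 17. 45 = 2×16 + 13. So 9^{45} ≡ 9^{13} ≡ 8 mod 17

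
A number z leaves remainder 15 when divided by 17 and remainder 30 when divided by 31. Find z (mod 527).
M = 17 × 31 = 527. M₁ = 31, y₁ ≡ 11 (mod 17). M₂ = 17, y₂ ≡ 11 (mod 31). z = 15×31×11 + 30×17×11 ≡ 185 (mod 527)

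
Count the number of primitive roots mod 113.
There are φ(113-1) = φ(112) = 48 primitive roots modulo 113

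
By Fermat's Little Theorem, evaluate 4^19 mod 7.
By Fermat: 4^{6} ≡ 1 (mod 7). 19 = 3×6 + 1. So 4^{19} ≡ 4^{1} ≡ 4 (mod 7)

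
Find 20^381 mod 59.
Using Fermat: 20^{58} ≡ 1 mod 59. 381 ≡ 33 mod 58. So 20^{381} ≡ 20^{33} ≡ 51 mod 59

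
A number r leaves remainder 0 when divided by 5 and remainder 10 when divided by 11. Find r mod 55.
M = 5 × 11 = 55. M₁ = 11, y₁ ≡ 1 mod 5. M₂ = 5, y₂ ≡ 9 mod 11. r = 0×11×1 + 10×5×9 ≡ 10 mod 55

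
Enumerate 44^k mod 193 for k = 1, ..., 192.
44^1, 44^2, ..., 44^{192} mod 193: [44, 6, 71, 36, 40, 23, 47, 138, 89, 56, 148, 143, 116, 86, 117, 130, 123, 8, 159, 48, 182, 95, 127, 184, 183, 139, 133, 62, 26, 179, 156, 109, 164, 75, 19, 64, 114, 191, 105, 181, 51, 121, 113, 147, 99, 110, 15, 81, 90, 100, 154, 21, 152, 126, 140, 177, 68, 97, 22, 3, 132, 18, 20, 108, 120, 69, 141, 28, 74, 168, 58, 43, 155, 65, 158, 4, 176, 24, 91, 144, 160, 92, 188, 166, 163, 31, 13, 186, 78, 151, 82, 134, 106, 32, 57, 192, 149, 187, 122, 157, 153, 170, 146, 55, 104, 137, 45, 50, 77, 107, 76, 63, 70, 185, 34, 145, 11, 98, 66, 9, 10, 54, 60, 131, 167, 14, 37, 84, 29, 118, 174, 129, 79, 2, 88, 12, 142, 72, 80, 46, 94, 83, 178, 112, 103, 93, 39, 172, 41, 67, 53, 16, 125, 96, 171, 190, 61, 175, 173, 85, 73, 124, 52, 165, 119, 25, 135, 150, 38, 128, 35, 189, 17, 169, 102, 49, 33, 101, 5, 27, 30, 162, 180, 7, 115, 42, 111, 59, 87, 161, 136, 1]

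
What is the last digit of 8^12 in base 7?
Using Fermat: 8^{6} ≡ 1 (mod 7). 12 ≡ 0 (mod 6). So 8^{12} ≡ 8^{0} ≡ 1 (mod 7)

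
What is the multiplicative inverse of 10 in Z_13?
Since 13 is prime, by Fermat 10^(-1) ≡ 10^{11} ≡ 4 (mod 13). Verify: 10 × 4 = 40 ≡ 1 (mod 13)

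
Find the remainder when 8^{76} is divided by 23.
By Fermat: 8^{22} ≡ 1 mod 23. 76 = 3×22 + 10. So 8^{76} ≡ 8^{10} ≡ 3 mod 23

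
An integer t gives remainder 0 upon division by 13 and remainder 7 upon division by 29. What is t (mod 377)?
M = 13 × 29 = 377. M₁ = 29, y₁ ≡ 9 (mod 13). M₂ = 13, y₂ ≡ 9 (mod 29). t = 0×29×9 + 7×13×9 ≡ 65 (mod 377)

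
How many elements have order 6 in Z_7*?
Number of primitive roots mod 7 = φ(p-1) = φ(6) = 2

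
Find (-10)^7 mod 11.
By repeated squaring mod 11: (-10)^{1}≡1, (-10)^{2}≡1, (-10)^{4}≡1. Then (-10)^{7} = (-10)^{4+2+1} ≡ 1 × 1 × 1 ≡ 1 mod 11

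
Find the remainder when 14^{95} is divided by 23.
By Fermat: 14^{22} ≡ 1 mod 23. 95 = 4×22 + 7. So 14^{95} ≡ 14^{7} ≡ 19 mod 23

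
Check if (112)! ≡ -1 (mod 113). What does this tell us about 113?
(112)! mod 113 = 112. Since this equals -1 (mod 113), Wilson confirms 113 is prime.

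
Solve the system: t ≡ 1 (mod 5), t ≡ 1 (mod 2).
M = 5 × 2 = 10. M₁ = 2, y₁ ≡ 3 (mod 5). M₂ = 5, y₂ ≡ 1 (mod 2). t = 1×2×3 + 1×5×1 ≡ 1 (mod 10)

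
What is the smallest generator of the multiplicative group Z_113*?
g = 3. Powers: [3, 9, 27, 81, 17, 51, 40, ...] generates all 112 non-zero residues.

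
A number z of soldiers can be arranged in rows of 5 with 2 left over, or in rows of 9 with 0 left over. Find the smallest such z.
M = 5 × 9 = 45. M₁ = 9, y₁ ≡ 4 (mod 5). M₂ = 5, y₂ ≡ 2 (mod 9). z = 2×9×4 + 0×5×2 ≡ 27 (mod 45)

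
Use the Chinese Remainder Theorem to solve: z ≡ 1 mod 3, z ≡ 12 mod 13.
M = 3 × 13 = 39. M₁ = 13, y₁ ≡ 1 mod 3. M₂ = 3, y₂ ≡ 9 mod 13. z = 1×13×1 + 12×3×9 ≡ 25 mod 39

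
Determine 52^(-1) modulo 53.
Since 53 is prime, by Fermat 52^(-1) ≡ 52^{51} ≡ 52 mod 53. Verify: 52 × 52 = 2704 ≡ 1 mod 53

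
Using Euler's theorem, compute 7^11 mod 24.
By Euler: 7^{8} ≡ 1 (mod 24) since gcd(7, 24) = 1. 11 = 1×8 + 3. So 7^{11} ≡ 7^{3} ≡ 7 (mod 24)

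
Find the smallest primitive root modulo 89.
g = 3. For each prime q|88: 3^{44}≡88, 3^{8}≡64, none ≡ 1, so ord_89(3) = 88 and 3 is a primitive root.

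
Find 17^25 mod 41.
By repeated squaring mod 41: 17^{1}≡17, 17^{2}≡2, 17^{4}≡4, 17^{8}≡16, 17^{16}≡10. Then 17^{25} = 17^{16+8+1} ≡ 10 × 16 × 17 ≡ 14 mod 41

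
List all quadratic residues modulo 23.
QRs mod 23: {1, 2, 3, 4, 6, 8, 9, 12, 13, 16, 18}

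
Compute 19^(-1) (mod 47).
Since 47 is prime, by Fermat 19^(-1) ≡ 19^{45} ≡ 5 (mod 47). Verify: 19 × 5 = 95 ≡ 1 (mod 47)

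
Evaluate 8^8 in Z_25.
By repeated squaring mod 25: 8^{1}≡8, 8^{2}≡14, 8^{4}≡21, 8^{8}≡16. So 8^{8} ≡ 16 mod 25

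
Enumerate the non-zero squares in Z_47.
QRs mod 47: {1, 2, 3, 4, 6, 7, 8, 9, 12, 14, 16, 17, 18, 21, 24, 25, 27, 28, 32, 34, 36, 37, 42}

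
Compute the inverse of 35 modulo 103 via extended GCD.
Extended GCD: 35(-50) + 103(17) = 1. So 35^(-1) ≡ -50 ≡ 53 mod 103. Verify: 35 × 53 = 1855 ≡ 1 mod 103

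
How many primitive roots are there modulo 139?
Number of primitive roots mod 139 = φ(p-1) = φ(138) = 44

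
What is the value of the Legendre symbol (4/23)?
(4/23) = 4^{11} mod 23 = 1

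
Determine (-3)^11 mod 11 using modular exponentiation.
Using Fermat: (-3)^{10} ≡ 1 mod 11. 11 ≡ 1 mod 10. So (-3)^{11} ≡ (-3)^{1} ≡ 8 mod 11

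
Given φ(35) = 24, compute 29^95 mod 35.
By Euler: 29^{24} ≡ 1 mod 35 since gcd(29, 35) = 1. 95 = 3×24 + 23. So 29^{95} ≡ 29^{23} ≡ 29 mod 35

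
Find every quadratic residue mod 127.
Squares in Z_127*: {1, 2, 4, 8, 9, 11, 13, 15, 16, 17, 18, 19, 21, 22, 25, 26, 30, 31, 32, 34, 35, 36, 37, 38, 41, 42, 44, 47, 49, 50, 52, 60, 61, 62, 64, 68, 69, 70, 71, 72, 73, 74, 76, 79, 81, 82, 84, 87, 88, 94, 98, 99, 100, 103, 104, 107, 113, 115, 117, 120, 121, 122, 124}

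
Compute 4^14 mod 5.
Using Fermat: 4^{4} ≡ 1 mod 5. 14 ≡ 2 mod 4. So 4^{14} ≡ 4^{2} ≡ 1 mod 5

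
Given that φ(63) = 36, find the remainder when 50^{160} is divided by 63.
By Euler: 50^{36} ≡ 1 mod 63 since gcd(50, 63) = 1. 160 = 4×36 + 16. So 50^{160} ≡ 50^{16} ≡ 22 mod 63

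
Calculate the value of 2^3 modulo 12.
2^{3} = 8 ≡ 8 mod 12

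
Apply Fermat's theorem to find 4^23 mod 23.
By Fermat: 4^{22} ≡ 1 mod 23. So 4^{23} = 4^{22} · 4^{1} ≡ 4^{1} ≡ 4 mod 23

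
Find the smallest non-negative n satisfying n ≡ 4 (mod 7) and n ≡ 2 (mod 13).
M = 7 × 13 = 91. M₁ = 13, y₁ ≡ 6 (mod 7). M₂ = 7, y₂ ≡ 2 (mod 13). n = 4×13×6 + 2×7×2 ≡ 67 (mod 91)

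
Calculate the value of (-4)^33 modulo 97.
By repeated squaring mod 97: (-4)^{1}≡93, (-4)^{2}≡16, (-4)^{4}≡62, (-4)^{8}≡61, (-4)^{16}≡35, (-4)^{32}≡61. Then (-4)^{33} = (-4)^{32+1} ≡ 61 × 93 ≡ 47 mod 97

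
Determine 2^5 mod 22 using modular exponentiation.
By repeated squaring mod 22: 2^{1}≡2, 2^{2}≡4, 2^{4}≡16. Then 2^{5} = 2^{4+1} ≡ 16 × 2 ≡ 10 mod 22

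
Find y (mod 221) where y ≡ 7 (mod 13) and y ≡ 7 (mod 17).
M = 13 × 17 = 221. M₁ = 17, y₁ ≡ 10 (mod 13). M₂ = 13, y₂ ≡ 4 (mod 17). y = 7×17×10 + 7×13×4 ≡ 7 (mod 221)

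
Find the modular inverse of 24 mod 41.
Since 41 is prime, by Fermat 24^(-1) ≡ 24^{39} ≡ 12 mod 41. Verify: 24 × 12 = 288 ≡ 1 mod 41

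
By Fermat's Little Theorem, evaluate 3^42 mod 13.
By Fermat: 3^{12} ≡ 1 (mod 13). 42 = 3×12 + 6. So 3^{42} ≡ 3^{6} ≡ 1 (mod 13)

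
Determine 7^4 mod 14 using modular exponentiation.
7^{4} = 2401 ≡ 7 (mod 14)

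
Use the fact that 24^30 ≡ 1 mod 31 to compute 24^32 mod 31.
By Fermat: 24^{30} ≡ 1 mod 31. So 24^{32} = 24^{30} · 24^{2} ≡ 24^{2} ≡ 18 mod 31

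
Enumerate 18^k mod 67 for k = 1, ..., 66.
18^1, 18^2, ..., 18^{66} mod 67: [18, 56, 3, 54, 34, 9, 28, 35, 27, 17, 38, 14, 51, 47, 42, 19, 7, 59, 57, 21, 43, 37, 63, 62, 44, 55, 52, 65, 31, 22, 61, 26, 66, 49, 11, 64, 13, 33, 58, 39, 32, 40, 50, 29, 53, 16, 20, 25, 48, 60, 8, 10, 46, 24, 30, 4, 5, 23, 12, 15, 2, 36, 45, 6, 41, 1]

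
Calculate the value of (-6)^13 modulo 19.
By repeated squaring (mod 19): (-6)^{1}≡13, (-6)^{2}≡17, (-6)^{4}≡4, (-6)^{8}≡16. Then (-6)^{13} = (-6)^{8+4+1} ≡ 16 × 4 × 13 ≡ 15 (mod 19)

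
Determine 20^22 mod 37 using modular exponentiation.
By repeated squaring (mod 37): 20^{1}≡20, 20^{2}≡30, 20^{4}≡12, 20^{8}≡33, 20^{16}≡16. Then 20^{22} = 20^{16+4+2} ≡ 16 × 12 × 30 ≡ 25 (mod 37)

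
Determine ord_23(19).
Powers of 19 mod 23: 19^1≡19, 19^2≡16, 19^3≡5, 19^4≡3, 19^5≡11, 19^6≡2, 19^7≡15, 19^8≡9, 19^9≡10, 19^10≡6, 19^11≡22, 19^12≡4, 19^13≡7, 19^14≡18, 19^15≡20, 19^16≡12, 19^17≡21, 19^18≡8, 19^19≡14, 19^20≡13, 19^21≡17, 19^22≡1. Order = 22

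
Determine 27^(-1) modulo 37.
Since 37 is prime, by Fermat 27^(-1) ≡ 27^{35} ≡ 11 (mod 37). Verify: 27 × 11 = 297 ≡ 1 (mod 37)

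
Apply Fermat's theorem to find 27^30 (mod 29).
By Fermat: 27^{28} ≡ 1 (mod 29). So 27^{30} = 27^{28} · 27^{2} ≡ 27^{2} ≡ 4 (mod 29)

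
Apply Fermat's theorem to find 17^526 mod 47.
By Fermat: 17^{46} ≡ 1 mod 47. 526 ≡ 20 mod 46. So 17^{526} ≡ 17^{20} ≡ 32 mod 47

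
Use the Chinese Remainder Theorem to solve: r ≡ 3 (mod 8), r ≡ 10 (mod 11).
M = 8 × 11 = 88. M₁ = 11, y₁ ≡ 3 (mod 8). M₂ = 8, y₂ ≡ 7 (mod 11). r = 3×11×3 + 10×8×7 ≡ 43 (mod 88)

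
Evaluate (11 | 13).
(11/13) = 11^{6} mod 13 = -1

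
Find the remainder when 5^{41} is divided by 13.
By Fermat: 5^{12} ≡ 1 mod 13. 41 = 3×12 + 5. So 5^{41} ≡ 5^{5} ≡ 5 mod 13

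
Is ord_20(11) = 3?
Powers of 11 mod 20: 11^1≡11, 11^2≡1. Already 11^2≡1, so the order is 2 < 3. No, the actual order is 2.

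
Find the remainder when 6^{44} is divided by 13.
By Fermat: 6^{12} ≡ 1 mod 13. 44 = 3×12 + 8. So 6^{44} ≡ 6^{8} ≡ 3 mod 13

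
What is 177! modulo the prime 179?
(178)! = (177)! × (178) ≡ -1 (mod 179). So (177)! ≡ -1 × (178)^(-1) ≡ (-1)×(-1) = 1 (mod 179)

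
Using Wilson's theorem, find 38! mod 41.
(40)! = (38)! × (39) × (40) ≡ -1 mod 41. So (38)! ≡ -1 × [(40)(39)]^(-1) ≡ 20 mod 41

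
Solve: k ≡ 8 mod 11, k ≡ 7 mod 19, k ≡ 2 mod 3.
M = 11 × 19 × 3 = 627. M₁ = 57, y₁ ≡ 6 mod 11. M₂ = 33, y₂ ≡ 15 mod 19. M₃ = 209, y₃ ≡ 2 mod 3. k = 8×57×6 + 7×33×15 + 2×209×2 ≡ 140 mod 627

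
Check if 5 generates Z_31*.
5^{3} ≡ 1 mod 31 and 3 < 30, so ord_31(5) = 3 ≠ 30 and 5 is not a primitive root.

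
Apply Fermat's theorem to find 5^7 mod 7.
By Fermat: 5^{6} ≡ 1 mod 7. So 5^{7} = 5^{6} · 5^{1} ≡ 5^{1} ≡ 5 mod 7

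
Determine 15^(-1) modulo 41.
Since 41 is prime, by Fermat 15^(-1) ≡ 15^{39} ≡ 11 (mod 41). Verify: 15 × 11 = 165 ≡ 1 (mod 41)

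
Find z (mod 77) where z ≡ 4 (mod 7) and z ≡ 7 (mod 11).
M = 7 × 11 = 77. M₁ = 11, y₁ ≡ 2 (mod 7). M₂ = 7, y₂ ≡ 8 (mod 11). z = 4×11×2 + 7×7×8 ≡ 18 (mod 77)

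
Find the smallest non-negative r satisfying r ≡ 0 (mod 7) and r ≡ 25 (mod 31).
M = 7 × 31 = 217. M₁ = 31, y₁ ≡ 5 (mod 7). M₂ = 7, y₂ ≡ 9 (mod 31). r = 0×31×5 + 25×7×9 ≡ 56 (mod 217)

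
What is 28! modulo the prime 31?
(30)! = (28)! × (29) × (30) ≡ -1 mod 31. So (28)! ≡ -1 × [(30)(29)]^(-1) ≡ 15 mod 31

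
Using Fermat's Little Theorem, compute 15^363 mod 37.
By Fermat: 15^{36} ≡ 1 (mod 37). 363 ≡ 3 (mod 36). So 15^{363} ≡ 15^{3} ≡ 8 (mod 37)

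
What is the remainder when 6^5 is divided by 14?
By repeated squaring mod 14: 6^{1}≡6, 6^{2}≡8, 6^{4}≡8. Then 6^{5} = 6^{4+1} ≡ 8 × 6 ≡ 6 mod 14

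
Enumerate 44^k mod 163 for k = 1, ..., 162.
44^1, 44^2, ..., 44^{162} mod 163: [44, 143, 98, 74, 159, 150, 80, 97, 30, 16, 52, 6, 101, 43, 99, 118, 139, 85, 154, 93, 17, 96, 149, 36, 117, 95, 105, 56, 19, 21, 109, 69, 102, 87, 79, 53, 50, 81, 141, 10, 114, 126, 2, 88, 123, 33, 148, 155, 137, 160, 31, 60, 32, 104, 12, 39, 86, 35, 73, 115, 7, 145, 23, 34, 29, 135, 72, 71, 27, 47, 112, 38, 42, 55, 138, 41, 11, 158, 106, 100, 162, 119, 20, 65, 89, 4, 13, 83, 66, 133, 147, 111, 157, 62, 120, 64, 45, 24, 78, 9, 70, 146, 67, 14, 127, 46, 68, 58, 107, 144, 142, 54, 94, 61, 76, 84, 110, 113, 82, 22, 153, 49, 37, 161, 75, 40, 130, 15, 8, 26, 3, 132, 103, 131, 59, 151, 124, 77, 128, 90, 48, 156, 18, 140, 129, 134, 28, 91, 92, 136, 116, 51, 125, 121, 108, 25, 122, 152, 5, 57, 63, 1]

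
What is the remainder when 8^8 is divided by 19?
By repeated squaring mod 19: 8^{1}≡8, 8^{2}≡7, 8^{4}≡11, 8^{8}≡7. So 8^{8} ≡ 7 mod 19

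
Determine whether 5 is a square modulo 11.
By Euler's criterion: 5^{5} ≡ 1 mod 11. Since this equals 1, 5 is a QR.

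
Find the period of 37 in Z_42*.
Powers of 37 mod 42: 37^1≡37, 37^2≡25, 37^3≡1. So the order of 37 is 3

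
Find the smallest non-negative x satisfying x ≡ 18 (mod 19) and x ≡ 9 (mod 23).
M = 19 × 23 = 437. M₁ = 23, y₁ ≡ 5 (mod 19). M₂ = 19, y₂ ≡ 17 (mod 23). x = 18×23×5 + 9×19×17 ≡ 170 (mod 437)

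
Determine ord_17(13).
Powers of 13 mod 17: 13^1≡13, 13^2≡16, 13^3≡4, 13^4≡1. ord_17(13) = 4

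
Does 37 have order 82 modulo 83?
37^{41} ≡ 1 mod 83 and 41 < 82, so ord_83(37) = 41 ≠ 82 and 37 is not a primitive root.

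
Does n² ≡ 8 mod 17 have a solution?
By Euler's criterion: 8^{8} ≡ 1 mod 17. Since this equals 1, 8 is a QR.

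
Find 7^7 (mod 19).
By repeated squaring (mod 19): 7^{1}≡7, 7^{2}≡11, 7^{4}≡7. Then 7^{7} = 7^{4+2+1} ≡ 7 × 11 × 7 ≡ 7 (mod 19)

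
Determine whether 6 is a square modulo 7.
By Euler's criterion: 6^{3} ≡ 6 mod 7. Since this equals -1 (≡ 6), 6 is not a QR.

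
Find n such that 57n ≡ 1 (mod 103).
Since 103 is prime, by Fermat 57^(-1) ≡ 57^{101} ≡ 47 (mod 103). Verify: 57 × 47 = 2679 ≡ 1 (mod 103)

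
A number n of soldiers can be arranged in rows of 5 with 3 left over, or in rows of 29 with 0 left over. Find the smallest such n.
M = 5 × 29 = 145. M₁ = 29, y₁ ≡ 4 (mod 5). M₂ = 5, y₂ ≡ 6 (mod 29). n = 3×29×4 + 0×5×6 ≡ 58 (mod 145)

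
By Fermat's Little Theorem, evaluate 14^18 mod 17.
By Fermat: 14^{16} ≡ 1 (mod 17). So 14^{18} = 14^{16} · 14^{2} ≡ 14^{2} ≡ 9 (mod 17)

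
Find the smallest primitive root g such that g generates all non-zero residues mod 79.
g = 3. For each prime q|78: 3^{39}≡78, 3^{26}≡23, 3^{6}≡18, none ≡ 1, so ord_79(3) = 78 and 3 is a primitive root.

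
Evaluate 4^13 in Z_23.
By repeated squaring (mod 23): 4^{1}≡4, 4^{2}≡16, 4^{4}≡3, 4^{8}≡9. Then 4^{13} = 4^{8+4+1} ≡ 9 × 3 × 4 ≡ 16 (mod 23)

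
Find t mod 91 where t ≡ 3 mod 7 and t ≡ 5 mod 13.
M = 7 × 13 = 91. M₁ = 13, y₁ ≡ 6 mod 7. M₂ = 7, y₂ ≡ 2 mod 13. t = 3×13×6 + 5×7×2 ≡ 31 mod 91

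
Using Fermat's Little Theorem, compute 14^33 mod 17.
By Fermat: 14^{16} ≡ 1 mod 17. 33 = 2×16 + 1. So 14^{33} ≡ 14^{1} ≡ 14 mod 17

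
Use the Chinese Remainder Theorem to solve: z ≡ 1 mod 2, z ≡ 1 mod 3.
M = 2 × 3 = 6. M₁ = 3, y₁ ≡ 1 mod 2. M₂ = 2, y₂ ≡ 2 mod 3. z = 1×3×1 + 1×2×2 ≡ 1 mod 6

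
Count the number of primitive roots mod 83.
A prime p has φ(p-1) primitive roots; here φ(82) = 40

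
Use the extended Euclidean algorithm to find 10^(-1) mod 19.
Extended GCD: 10(2) + 19(-1) = 1. So 10^(-1) ≡ 2 mod 19. Verify: 10 × 2 = 20 ≡ 1 mod 19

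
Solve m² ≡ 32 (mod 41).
The square roots of 32 mod 41 are 14 and 27. Verify: 14² = 196 ≡ 32 (mod 41)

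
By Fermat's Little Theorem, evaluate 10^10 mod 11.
By Fermat's Little Theorem, 10^{10} ≡ 1 (mod 11) since 11 is prime and gcd(10, 11) = 1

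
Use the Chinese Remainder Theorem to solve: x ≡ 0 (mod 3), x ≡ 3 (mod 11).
M = 3 × 11 = 33. M₁ = 11, y₁ ≡ 2 (mod 3). M₂ = 3, y₂ ≡ 4 (mod 11). x = 0×11×2 + 3×3×4 ≡ 3 (mod 33)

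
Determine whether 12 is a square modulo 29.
By Euler's criterion: 12^{14} ≡ 28 (mod 29). Since this equals -1 (≡ 28), 12 is not a QR.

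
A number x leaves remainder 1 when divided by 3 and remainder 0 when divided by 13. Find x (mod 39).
M = 3 × 13 = 39. M₁ = 13, y₁ ≡ 1 (mod 3). M₂ = 3, y₂ ≡ 9 (mod 13). x = 1×13×1 + 0×3×9 ≡ 13 (mod 39)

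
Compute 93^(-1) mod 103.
Since 103 is prime, by Fermat 93^(-1) ≡ 93^{101} ≡ 72 mod 103. Verify: 93 × 72 = 6696 ≡ 1 mod 103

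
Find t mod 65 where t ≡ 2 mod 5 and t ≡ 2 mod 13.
M = 5 × 13 = 65. M₁ = 13, y₁ ≡ 2 mod 5. M₂ = 5, y₂ ≡ 8 mod 13. t = 2×13×2 + 2×5×8 ≡ 2 mod 65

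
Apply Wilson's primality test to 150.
(149)! mod 150 = 0. Since 0 ≢ -1 (mod 150), 150 is not prime.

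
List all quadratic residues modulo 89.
Quadratic residues modulo 89: {1, 2, 4, 5, 8, 9, 10, 11, 16, 17, 18, 20, 21, 22, 25, 32, 34, 36, 39, 40, 42, 44, 45, 47, 49, 50, 53, 55, 57, 64, 67, 68, 69, 71, 72, 73, 78, 79, 80, 81, 84, 85, 87, 88}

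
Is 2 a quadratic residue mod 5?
By Euler's criterion: 2^{2} ≡ 4 mod 5. Since this equals -1 (≡ 4), 2 is not a QR.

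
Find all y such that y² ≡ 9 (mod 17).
The square roots of 9 mod 17 are 14 and 3. Verify: 14² = 196 ≡ 9 (mod 17)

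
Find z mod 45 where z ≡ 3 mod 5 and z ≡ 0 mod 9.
M = 5 × 9 = 45. M₁ = 9, y₁ ≡ 4 mod 5. M₂ = 5, y₂ ≡ 2 mod 9. z = 3×9×4 + 0×5×2 ≡ 18 mod 45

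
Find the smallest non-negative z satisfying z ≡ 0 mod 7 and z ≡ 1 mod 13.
M = 7 × 13 = 91. M₁ = 13, y₁ ≡ 6 mod 7. M₂ = 7, y₂ ≡ 2 mod 13. z = 0×13×6 + 1×7×2 ≡ 14 mod 91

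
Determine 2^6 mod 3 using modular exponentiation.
Using Fermat: 2^{2} ≡ 1 mod 3. 6 ≡ 0 mod 2. So 2^{6} ≡ 2^{0} ≡ 1 mod 3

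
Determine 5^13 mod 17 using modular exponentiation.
By repeated squaring mod 17: 5^{1}≡5, 5^{2}≡8, 5^{4}≡13, 5^{8}≡16. Then 5^{13} = 5^{8+4+1} ≡ 16 × 13 × 5 ≡ 3 mod 17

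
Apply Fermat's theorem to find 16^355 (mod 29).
By Fermat: 16^{28} ≡ 1 (mod 29). 355 ≡ 19 (mod 28). So 16^{355} ≡ 16^{19} ≡ 23 (mod 29)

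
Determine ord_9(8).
Powers of 8 mod 9: 8^1≡8, 8^2≡1. Order = 2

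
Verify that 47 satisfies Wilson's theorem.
(46)! mod 47 = 46. Since this equals -1 (mod 47), Wilson confirms 47 is prime.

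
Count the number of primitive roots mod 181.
There are φ(181-1) = φ(180) = 48 primitive roots modulo 181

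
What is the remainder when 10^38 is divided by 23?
Using Fermat: 10^{22} ≡ 1 (mod 23). 38 ≡ 16 (mod 22). So 10^{38} ≡ 10^{16} ≡ 4 (mod 23)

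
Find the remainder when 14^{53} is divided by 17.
By Fermat: 14^{16} ≡ 1 mod 17. 53 = 3×16 + 5. So 14^{53} ≡ 14^{5} ≡ 12 mod 17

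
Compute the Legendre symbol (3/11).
(3/11) = 3^{5} mod 11 = 1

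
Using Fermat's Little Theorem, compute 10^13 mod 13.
By Fermat: 10^{12} ≡ 1 (mod 13). So 10^{13} = 10^{12} · 10^{1} ≡ 10^{1} ≡ 10 (mod 13)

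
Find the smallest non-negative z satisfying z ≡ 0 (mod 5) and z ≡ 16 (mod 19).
M = 5 × 19 = 95. M₁ = 19, y₁ ≡ 4 (mod 5). M₂ = 5, y₂ ≡ 4 (mod 19). z = 0×19×4 + 16×5×4 ≡ 35 (mod 95)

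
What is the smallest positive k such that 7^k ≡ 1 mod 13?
Powers of 7 mod 13: 7^1≡7, 7^2≡10, 7^3≡5, 7^4≡9, 7^5≡11, 7^6≡12, 7^7≡6, 7^8≡3, 7^9≡8, 7^10≡4, 7^11≡2, 7^12≡1. So the order of 7 is 12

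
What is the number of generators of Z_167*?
A prime p has φ(p-1) primitive roots; here φ(166) = 82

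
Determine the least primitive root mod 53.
g = 2. For each prime q|52: 2^{26}≡52, 2^{4}≡16, none ≡ 1, so ord_53(2) = 52 and 2 is a primitive root.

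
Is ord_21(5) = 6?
Powers of 5 mod 21: 5^1≡5, 5^2≡4, 5^3≡20, 5^4≡16, 5^5≡17, 5^6≡1. First k with 5^k≡1 is k=6. Yes, ord_21(5) = 6.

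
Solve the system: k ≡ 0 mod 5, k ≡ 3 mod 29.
M = 5 × 29 = 145. M₁ = 29, y₁ ≡ 4 mod 5. M₂ = 5, y₂ ≡ 6 mod 29. k = 0×29×4 + 3×5×6 ≡ 90 mod 145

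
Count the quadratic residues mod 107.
The squaring map on Z_107* is 2-to-1, so there are (106)/2 = 53 QRs.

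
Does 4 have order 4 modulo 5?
4^{2} ≡ 1 mod 5 and 2 < 4, so ord_5(4) = 2 ≠ 4 and 4 is not a primitive root.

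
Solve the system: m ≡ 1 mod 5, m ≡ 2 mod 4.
M = 5 × 4 = 20. M₁ = 4, y₁ ≡ 4 mod 5. M₂ = 5, y₂ ≡ 1 mod 4. m = 1×4×4 + 2×5×1 ≡ 6 mod 20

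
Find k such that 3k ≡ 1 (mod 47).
Since 47 is prime, by Fermat 3^(-1) ≡ 3^{45} ≡ 16 (mod 47). Verify: 3 × 16 = 48 ≡ 1 (mod 47)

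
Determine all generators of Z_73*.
There are φ(72) = 24 primitive roots mod 73: {5, 11, 13, 14, 15, 20, 26, 28, 29, 31, 33, 34, 39, 40, 42, 44, 45, 47, 53, 58, 59, 60, 62, 68}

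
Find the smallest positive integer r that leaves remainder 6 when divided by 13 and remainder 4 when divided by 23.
M = 13 × 23 = 299. M₁ = 23, y₁ ≡ 4 mod 13. M₂ = 13, y₂ ≡ 16 mod 23. r = 6×23×4 + 4×13×16 ≡ 188 mod 299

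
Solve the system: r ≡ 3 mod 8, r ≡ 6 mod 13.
M = 8 × 13 = 104. M₁ = 13, y₁ ≡ 5 mod 8. M₂ = 8, y₂ ≡ 5 mod 13. r = 3×13×5 + 6×8×5 ≡ 19 mod 104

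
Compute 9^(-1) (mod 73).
Since 73 is prime, by Fermat 9^(-1) ≡ 9^{71} ≡ 65 (mod 73). Verify: 9 × 65 = 585 ≡ 1 (mod 73)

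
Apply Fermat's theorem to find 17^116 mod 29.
By Fermat: 17^{28} ≡ 1 mod 29. 116 = 4×28 + 4. So 17^{116} ≡ 17^{4} ≡ 1 mod 29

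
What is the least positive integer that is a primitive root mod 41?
g = 6. Powers: [6, 36, 11, 25, 27, 39, 29, 10, 19, ...] generates all 40 non-zero residues.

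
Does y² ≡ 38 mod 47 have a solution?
By Euler's criterion: 38^{23} ≡ 46 mod 47. Since this equals -1 (≡ 46), 38 is not a QR.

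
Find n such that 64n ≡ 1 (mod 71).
Since 71 is prime, by Fermat 64^(-1) ≡ 64^{69} ≡ 10 (mod 71). Verify: 64 × 10 = 640 ≡ 1 (mod 71)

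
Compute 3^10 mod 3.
By repeated squaring (mod 3): 3^{1}≡0, 3^{2}≡0, 3^{4}≡0, 3^{8}≡0. Then 3^{10} = 3^{8+2} ≡ 0 × 0 ≡ 0 (mod 3)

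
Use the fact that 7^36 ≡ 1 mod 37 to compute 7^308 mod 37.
By Fermat: 7^{36} ≡ 1 mod 37. 308 ≡ 20 mod 36. So 7^{308} ≡ 7^{20} ≡ 12 mod 37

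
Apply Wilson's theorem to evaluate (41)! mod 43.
(42)! = (41)! × (42) ≡ -1 (mod 43). So (41)! ≡ -1 × (42)^(-1) ≡ (-1)×(-1) = 1 (mod 43)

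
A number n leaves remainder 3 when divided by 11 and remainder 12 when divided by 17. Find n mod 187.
M = 11 × 17 = 187. M₁ = 17, y₁ ≡ 2 mod 11. M₂ = 11, y₂ ≡ 14 mod 17. n = 3×17×2 + 12×11×14 ≡ 80 mod 187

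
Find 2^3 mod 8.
2^{3} = 8 ≡ 0 mod 8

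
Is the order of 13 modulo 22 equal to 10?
Powers of 13 mod 22: 13^1≡13, 13^2≡15, 13^3≡19, 13^4≡5, 13^5≡21, 13^6≡9, 13^7≡7, 13^8≡3, 13^9≡17, 13^10≡1. First k with 13^k≡1 is k=10. Yes, ord_22(13) = 10.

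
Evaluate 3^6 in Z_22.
By repeated squaring mod 22: 3^{1}≡3, 3^{2}≡9, 3^{4}≡15. Then 3^{6} = 3^{4+2} ≡ 15 × 9 ≡ 3 mod 22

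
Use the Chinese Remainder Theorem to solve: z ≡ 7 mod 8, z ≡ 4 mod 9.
M = 8 × 9 = 72. M₁ = 9, y₁ ≡ 1 mod 8. M₂ = 8, y₂ ≡ 8 mod 9. z = 7×9×1 + 4×8×8 ≡ 31 mod 72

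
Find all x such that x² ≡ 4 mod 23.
The square roots of 4 mod 23 are 2 and 21. Verify: 2² = 4 ≡ 4 mod 23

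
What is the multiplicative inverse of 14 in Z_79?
Since 79 is prime, by Fermat 14^(-1) ≡ 14^{77} ≡ 17 mod 79. Verify: 14 × 17 = 238 ≡ 1 mod 79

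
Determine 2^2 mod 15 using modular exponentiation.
2^{2} = 4 ≡ 4 mod 15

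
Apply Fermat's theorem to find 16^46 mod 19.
By Fermat: 16^{18} ≡ 1 mod 19. 46 = 2×18 + 10. So 16^{46} ≡ 16^{10} ≡ 16 mod 19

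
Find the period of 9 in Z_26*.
Powers of 9 mod 26: 9^1≡9, 9^2≡3, 9^3≡1. So the order of 9 is 3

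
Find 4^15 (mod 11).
Using Fermat: 4^{10} ≡ 1 (mod 11). 15 ≡ 5 (mod 10). So 4^{15} ≡ 4^{5} ≡ 1 (mod 11)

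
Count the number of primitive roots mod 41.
Number of primitive roots mod 41 = φ(p-1) = φ(40) = 16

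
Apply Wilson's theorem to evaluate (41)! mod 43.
(42)! = (41)! × (42) ≡ -1 (mod 43). So (41)! ≡ -1 × (42)^(-1) ≡ (-1)×(-1) = 1 (mod 43)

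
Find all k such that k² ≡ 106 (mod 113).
The square roots of 106 mod 113 are 28 and 85. Verify: 28² = 784 ≡ 106 (mod 113)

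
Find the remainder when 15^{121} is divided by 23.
By Fermat: 15^{22} ≡ 1 mod 23. 121 = 5×22 + 11. So 15^{121} ≡ 15^{11} ≡ 22 mod 23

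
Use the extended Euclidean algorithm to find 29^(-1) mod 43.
Extended GCD: 29(3) + 43(-2) = 1. So 29^(-1) ≡ 3 mod 43. Verify: 29 × 3 = 87 ≡ 1 mod 43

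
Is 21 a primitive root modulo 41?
21^{20} ≡ 1 (mod 41) and 20 < 40, so ord_41(21) = 20 ≠ 40 and 21 is not a primitive root.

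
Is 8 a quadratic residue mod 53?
By Euler's criterion: 8^{26} ≡ 52 mod 53. Since this equals -1 (≡ 52), 8 is not a QR.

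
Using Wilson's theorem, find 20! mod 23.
(22)! = (20)! × (21) × (22) ≡ -1 (mod 23). So (20)! ≡ -1 × [(22)(21)]^(-1) ≡ 11 (mod 23)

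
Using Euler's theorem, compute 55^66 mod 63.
By Euler: 55^{36} ≡ 1 (mod 63) since gcd(55, 63) = 1. 66 = 1×36 + 30. So 55^{66} ≡ 55^{30} ≡ 1 (mod 63)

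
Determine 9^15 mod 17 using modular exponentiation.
By repeated squaring mod 17: 9^{1}≡9, 9^{2}≡13, 9^{4}≡16, 9^{8}≡1. Then 9^{15} = 9^{8+4+2+1} ≡ 1 × 16 × 13 × 9 ≡ 2 mod 17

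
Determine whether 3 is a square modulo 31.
By Euler's criterion: 3^{15} ≡ 30 mod 31. Since this equals -1 (≡ 30), 3 is not a QR.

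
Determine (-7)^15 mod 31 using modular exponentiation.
By repeated squaring mod 31: (-7)^{1}≡24, (-7)^{2}≡18, (-7)^{4}≡14, (-7)^{8}≡10. Then (-7)^{15} = (-7)^{8+4+2+1} ≡ 10 × 14 × 18 × 24 ≡ 30 mod 31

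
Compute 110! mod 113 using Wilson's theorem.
(112)! = (110)! × (111) × (112) ≡ -1 mod 113. So (110)! ≡ -1 × [(112)(111)]^(-1) ≡ 56 mod 113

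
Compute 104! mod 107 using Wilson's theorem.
(106)! = (104)! × (105) × (106) ≡ -1 mod 107. So (104)! ≡ -1 × [(106)(105)]^(-1) ≡ 53 mod 107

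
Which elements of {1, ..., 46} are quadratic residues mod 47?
QRs mod 47: {1, 2, 3, 4, 6, 7, 8, 9, 12, 14, 16, 17, 18, 21, 24, 25, 27, 28, 32, 34, 36, 37, 42}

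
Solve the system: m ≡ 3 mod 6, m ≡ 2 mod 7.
M = 6 × 7 = 42. M₁ = 7, y₁ ≡ 1 mod 6. M₂ = 6, y₂ ≡ 6 mod 7. m = 3×7×1 + 2×6×6 ≡ 9 mod 42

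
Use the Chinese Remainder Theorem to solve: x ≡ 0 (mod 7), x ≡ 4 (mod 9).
M = 7 × 9 = 63. M₁ = 9, y₁ ≡ 4 (mod 7). M₂ = 7, y₂ ≡ 4 (mod 9). x = 0×9×4 + 4×7×4 ≡ 49 (mod 63)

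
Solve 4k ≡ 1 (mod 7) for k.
Since 7 is prime, by Fermat 4^(-1) ≡ 4^{5} ≡ 2 (mod 7). Verify: 4 × 2 = 8 ≡ 1 (mod 7)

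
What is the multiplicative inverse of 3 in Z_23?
Since 23 is prime, by Fermat 3^(-1) ≡ 3^{21} ≡ 8 mod 23. Verify: 3 × 8 = 24 ≡ 1 mod 23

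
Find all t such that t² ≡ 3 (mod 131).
The square roots of 3 mod 131 are 38 and 93. Verify: 38² = 1444 ≡ 3 (mod 131)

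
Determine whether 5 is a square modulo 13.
By Euler's criterion: 5^{6} ≡ 12 (mod 13). Since this equals -1 (≡ 12), 5 is not a QR.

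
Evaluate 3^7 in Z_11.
By repeated squaring (mod 11): 3^{1}≡3, 3^{2}≡9, 3^{4}≡4. Then 3^{7} = 3^{4+2+1} ≡ 4 × 9 × 3 ≡ 9 (mod 11)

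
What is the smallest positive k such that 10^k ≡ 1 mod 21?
Powers of 10 mod 21: 10^1≡10, 10^2≡16, 10^3≡13, 10^4≡4, 10^5≡19, 10^6≡1. ord_21(10) = 6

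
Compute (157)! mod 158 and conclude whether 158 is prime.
(157)! mod 158 = 0. Since 0 ≢ -1 mod 158, 158 is not prime.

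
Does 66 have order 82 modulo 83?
ord_83(66) divides 82. For each prime q|82: 66^{41}≡82, 66^{2}≡40, none ≡ 1. So 66 has order 82 and is a primitive root mod 83.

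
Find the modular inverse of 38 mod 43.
Since 43 is prime, by Fermat 38^(-1) ≡ 38^{41} ≡ 17 (mod 43). Verify: 38 × 17 = 646 ≡ 1 (mod 43)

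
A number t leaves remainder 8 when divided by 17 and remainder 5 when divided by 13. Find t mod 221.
M = 17 × 13 = 221. M₁ = 13, y₁ ≡ 4 mod 17. M₂ = 17, y₂ ≡ 10 mod 13. t = 8×13×4 + 5×17×10 ≡ 161 mod 221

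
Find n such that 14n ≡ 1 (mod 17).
Since 17 is prime, by Fermat 14^(-1) ≡ 14^{15} ≡ 11 (mod 17). Verify: 14 × 11 = 154 ≡ 1 (mod 17)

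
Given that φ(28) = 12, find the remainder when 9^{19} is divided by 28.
By Euler: 9^{12} ≡ 1 (mod 28) since gcd(9, 28) = 1. 19 = 1×12 + 7. So 9^{19} ≡ 9^{7} ≡ 9 (mod 28)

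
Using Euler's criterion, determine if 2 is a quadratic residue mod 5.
By Euler's criterion: 2^{2} ≡ 4 mod 5. Since this equals -1 (≡ 4), 2 is not a QR.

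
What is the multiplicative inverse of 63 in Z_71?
Since 71 is prime, by Fermat 63^(-1) ≡ 63^{69} ≡ 62 (mod 71). Verify: 63 × 62 = 3906 ≡ 1 (mod 71)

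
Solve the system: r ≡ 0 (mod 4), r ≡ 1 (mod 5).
M = 4 × 5 = 20. M₁ = 5, y₁ ≡ 1 (mod 4). M₂ = 4, y₂ ≡ 4 (mod 5). r = 0×5×1 + 1×4×4 ≡ 16 (mod 20)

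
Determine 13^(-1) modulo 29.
Since 29 is prime, by Fermat 13^(-1) ≡ 13^{27} ≡ 9 mod 29. Verify: 13 × 9 = 117 ≡ 1 mod 29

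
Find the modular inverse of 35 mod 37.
Since 37 is prime, by Fermat 35^(-1) ≡ 35^{35} ≡ 18 (mod 37). Verify: 35 × 18 = 630 ≡ 1 (mod 37)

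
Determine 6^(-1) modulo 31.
Since 31 is prime, by Fermat 6^(-1) ≡ 6^{29} ≡ 26 (mod 31). Verify: 6 × 26 = 156 ≡ 1 (mod 31)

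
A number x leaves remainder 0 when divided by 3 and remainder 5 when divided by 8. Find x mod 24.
M = 3 × 8 = 24. M₁ = 8, y₁ ≡ 2 mod 3. M₂ = 3, y₂ ≡ 3 mod 8. x = 0×8×2 + 5×3×3 ≡ 21 mod 24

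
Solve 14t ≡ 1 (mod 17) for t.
Since 17 is prime, by Fermat 14^(-1) ≡ 14^{15} ≡ 11 (mod 17). Verify: 14 × 11 = 154 ≡ 1 (mod 17)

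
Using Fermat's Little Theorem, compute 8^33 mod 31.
By Fermat: 8^{30} ≡ 1 mod 31. So 8^{33} = 8^{30} · 8^{3} ≡ 8^{3} ≡ 16 mod 31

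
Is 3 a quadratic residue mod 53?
By Euler's criterion: 3^{26} ≡ 52 mod 53. Since this equals -1 (≡ 52), 3 is not a QR.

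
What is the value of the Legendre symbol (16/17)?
(16/17) = 16^{8} mod 17 = 1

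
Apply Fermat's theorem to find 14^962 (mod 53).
By Fermat: 14^{52} ≡ 1 (mod 53). 962 ≡ 26 (mod 52). So 14^{962} ≡ 14^{26} ≡ 52 (mod 53)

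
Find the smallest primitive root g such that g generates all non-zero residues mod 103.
g = 5. Powers: [5, 25, 22, 7, 35, 72, ...] generates all 102 non-zero residues.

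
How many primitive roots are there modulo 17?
A prime p has φ(p-1) primitive roots; here φ(16) = 8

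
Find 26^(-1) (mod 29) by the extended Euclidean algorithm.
Extended GCD: 26(-10) + 29(9) = 1. So 26^(-1) ≡ -10 ≡ 19 (mod 29). Verify: 26 × 19 = 494 ≡ 1 (mod 29)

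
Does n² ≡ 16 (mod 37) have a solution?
By Euler's criterion: 16^{18} ≡ 1 (mod 37). Since this equals 1, 16 is a QR.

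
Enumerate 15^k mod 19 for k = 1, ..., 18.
15^1, 15^2, ..., 15^{18} mod 19: [15, 16, 12, 9, 2, 11, 13, 5, 18, 4, 3, 7, 10, 17, 8, 6, 14, 1]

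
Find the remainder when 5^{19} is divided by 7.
By Fermat: 5^{6} ≡ 1 (mod 7). 19 = 3×6 + 1. So 5^{19} ≡ 5^{1} ≡ 5 (mod 7)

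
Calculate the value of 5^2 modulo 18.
5^{2} = 25 ≡ 7 (mod 18)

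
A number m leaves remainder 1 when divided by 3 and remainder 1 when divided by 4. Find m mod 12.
M = 3 × 4 = 12. M₁ = 4, y₁ ≡ 1 mod 3. M₂ = 3, y₂ ≡ 3 mod 4. m = 1×4×1 + 1×3×3 ≡ 1 mod 12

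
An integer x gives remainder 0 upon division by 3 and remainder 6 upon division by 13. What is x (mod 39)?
M = 3 × 13 = 39. M₁ = 13, y₁ ≡ 1 (mod 3). M₂ = 3, y₂ ≡ 9 (mod 13). x = 0×13×1 + 6×3×9 ≡ 6 (mod 39)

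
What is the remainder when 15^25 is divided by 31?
By repeated squaring (mod 31): 15^{1}≡15, 15^{2}≡8, 15^{4}≡2, 15^{8}≡4, 15^{16}≡16. Then 15^{25} = 15^{16+8+1} ≡ 16 × 4 × 15 ≡ 30 (mod 31)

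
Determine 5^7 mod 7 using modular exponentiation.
Using Fermat: 5^{6} ≡ 1 mod 7. 7 ≡ 1 mod 6. So 5^{7} ≡ 5^{1} ≡ 5 mod 7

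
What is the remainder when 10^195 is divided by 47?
Using Fermat: 10^{46} ≡ 1 (mod 47). 195 ≡ 11 (mod 46). So 10^{195} ≡ 10^{11} ≡ 22 (mod 47)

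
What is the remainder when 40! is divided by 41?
By Wilson's theorem, (40)! ≡ -1 ≡ 40 mod 41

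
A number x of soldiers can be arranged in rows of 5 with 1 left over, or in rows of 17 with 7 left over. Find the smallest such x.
M = 5 × 17 = 85. M₁ = 17, y₁ ≡ 3 mod 5. M₂ = 5, y₂ ≡ 7 mod 17. x = 1×17×3 + 7×5×7 ≡ 41 mod 85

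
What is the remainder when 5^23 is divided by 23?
Using Fermat: 5^{22} ≡ 1 (mod 23). 23 ≡ 1 (mod 22). So 5^{23} ≡ 5^{1} ≡ 5 (mod 23)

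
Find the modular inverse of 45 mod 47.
Since 47 is prime, by Fermat 45^(-1) ≡ 45^{45} ≡ 23 (mod 47). Verify: 45 × 23 = 1035 ≡ 1 (mod 47)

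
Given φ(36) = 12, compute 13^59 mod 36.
By Euler: 13^{12} ≡ 1 (mod 36) since gcd(13, 36) = 1. 59 = 4×12 + 11. So 13^{59} ≡ 13^{11} ≡ 25 (mod 36)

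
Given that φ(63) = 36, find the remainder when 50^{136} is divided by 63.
By Euler: 50^{36} ≡ 1 (mod 63) since gcd(50, 63) = 1. 136 = 3×36 + 28. So 50^{136} ≡ 50^{28} ≡ 22 (mod 63)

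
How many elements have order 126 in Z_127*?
Number of primitive roots mod 127 = φ(p-1) = φ(126) = 36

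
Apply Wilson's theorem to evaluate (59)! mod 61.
(60)! = (59)! × (60) ≡ -1 (mod 61). So (59)! ≡ -1 × (60)^(-1) ≡ (-1)×(-1) = 1 (mod 61)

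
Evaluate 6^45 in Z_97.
By repeated squaring (mod 97): 6^{1}≡6, 6^{2}≡36, 6^{4}≡35, 6^{8}≡61, 6^{16}≡35, 6^{32}≡61. Then 6^{45} = 6^{32+8+4+1} ≡ 61 × 61 × 35 × 6 ≡ 75 (mod 97)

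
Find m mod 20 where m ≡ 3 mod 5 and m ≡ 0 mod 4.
M = 5 × 4 = 20. M₁ = 4, y₁ ≡ 4 mod 5. M₂ = 5, y₂ ≡ 1 mod 4. m = 3×4×4 + 0×5×1 ≡ 8 mod 20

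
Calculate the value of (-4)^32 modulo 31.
Using Fermat: (-4)^{30} ≡ 1 mod 31. 32 ≡ 2 mod 30. So (-4)^{32} ≡ (-4)^{2} ≡ 16 mod 31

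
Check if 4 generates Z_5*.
4^{2} ≡ 1 (mod 5) and 2 < 4, so ord_5(4) = 2 ≠ 4 and 4 is not a primitive root.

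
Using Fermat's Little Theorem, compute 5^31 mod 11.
By Fermat: 5^{10} ≡ 1 (mod 11). 31 = 3×10 + 1. So 5^{31} ≡ 5^{1} ≡ 5 (mod 11)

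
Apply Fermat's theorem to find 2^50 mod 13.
By Fermat: 2^{12} ≡ 1 mod 13. 50 = 4×12 + 2. So 2^{50} ≡ 2^{2} ≡ 4 mod 13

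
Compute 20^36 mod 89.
By repeated squaring (mod 89): 20^{1}≡20, 20^{2}≡44, 20^{4}≡67, 20^{8}≡39, 20^{16}≡8, 20^{32}≡64. Then 20^{36} = 20^{32+4} ≡ 64 × 67 ≡ 16 (mod 89)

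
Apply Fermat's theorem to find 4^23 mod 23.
By Fermat: 4^{22} ≡ 1 mod 23. So 4^{23} = 4^{22} · 4^{1} ≡ 4^{1} ≡ 4 mod 23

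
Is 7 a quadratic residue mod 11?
By Euler's criterion: 7^{5} ≡ 10 mod 11. Since this equals -1 (≡ 10), 7 is not a QR.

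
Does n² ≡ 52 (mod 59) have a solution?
By Euler's criterion: 52^{29} ≡ 58 (mod 59). Since this equals -1 (≡ 58), 52 is not a QR.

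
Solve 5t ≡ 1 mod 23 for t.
Since 23 is prime, by Fermat 5^(-1) ≡ 5^{21} ≡ 14 mod 23. Verify: 5 × 14 = 70 ≡ 1 mod 23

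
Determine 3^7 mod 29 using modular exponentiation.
By repeated squaring (mod 29): 3^{1}≡3, 3^{2}≡9, 3^{4}≡23. Then 3^{7} = 3^{4+2+1} ≡ 23 × 9 × 3 ≡ 12 (mod 29)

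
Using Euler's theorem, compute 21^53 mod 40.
By Euler: 21^{16} ≡ 1 mod 40 since gcd(21, 40) = 1. 53 = 3×16 + 5. So 21^{53} ≡ 21^{5} ≡ 21 mod 40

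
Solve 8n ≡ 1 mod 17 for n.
Since 17 is prime, by Fermat 8^(-1) ≡ 8^{15} ≡ 15 mod 17. Verify: 8 × 15 = 120 ≡ 1 mod 17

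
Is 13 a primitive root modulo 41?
ord_41(13) divides 40. For each prime q|40: 13^{20}≡40, 13^{8}≡10, none ≡ 1. So 13 has order 40 and is a primitive root mod 41.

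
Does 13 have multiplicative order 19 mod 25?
Powers of 13 mod 25: 13^1≡13, 13^2≡19, 13^3≡22, 13^4≡11, 13^5≡18, 13^6≡9, 13^7≡17, 13^8≡21, 13^9≡23, 13^10≡24, 13^11≡12, 13^12≡6, 13^13≡3, 13^14≡14, 13^15≡7, 13^16≡16, 13^17≡8, 13^18≡4, 13^19≡2, 13^20≡1. 13^19≡2≢1, so ord ≠ 19. No, the actual order is 20.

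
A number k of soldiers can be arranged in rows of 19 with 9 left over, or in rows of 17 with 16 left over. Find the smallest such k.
M = 19 × 17 = 323. M₁ = 17, y₁ ≡ 9 (mod 19). M₂ = 19, y₂ ≡ 9 (mod 17). k = 9×17×9 + 16×19×9 ≡ 237 (mod 323)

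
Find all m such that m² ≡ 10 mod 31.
The square roots of 10 mod 31 are 14 and 17. Verify: 14² = 196 ≡ 10 mod 31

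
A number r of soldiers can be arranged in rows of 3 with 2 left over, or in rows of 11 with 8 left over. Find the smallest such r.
M = 3 × 11 = 33. M₁ = 11, y₁ ≡ 2 (mod 3). M₂ = 3, y₂ ≡ 4 (mod 11). r = 2×11×2 + 8×3×4 ≡ 8 (mod 33)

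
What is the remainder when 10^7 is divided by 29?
By repeated squaring (mod 29): 10^{1}≡10, 10^{2}≡13, 10^{4}≡24. Then 10^{7} = 10^{4+2+1} ≡ 24 × 13 × 10 ≡ 17 (mod 29)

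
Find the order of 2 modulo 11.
Powers of 2 mod 11: 2^1≡2, 2^2≡4, 2^3≡8, 2^4≡5, 2^5≡10, 2^6≡9, 2^7≡7, 2^8≡3, 2^9≡6, 2^10≡1. ord_11(2) = 10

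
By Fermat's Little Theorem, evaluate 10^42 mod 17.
By Fermat: 10^{16} ≡ 1 mod 17. 42 = 2×16 + 10. So 10^{42} ≡ 10^{10} ≡ 2 mod 17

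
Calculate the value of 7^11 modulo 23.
By repeated squaring (mod 23): 7^{1}≡7, 7^{2}≡3, 7^{4}≡9, 7^{8}≡12. Then 7^{11} = 7^{8+2+1} ≡ 12 × 3 × 7 ≡ 22 (mod 23)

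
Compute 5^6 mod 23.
By repeated squaring mod 23: 5^{1}≡5, 5^{2}≡2, 5^{4}≡4. Then 5^{6} = 5^{4+2} ≡ 4 × 2 ≡ 8 mod 23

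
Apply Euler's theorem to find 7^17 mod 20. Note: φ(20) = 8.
By Euler: 7^{8} ≡ 1 mod 20 since gcd(7, 20) = 1. 17 = 2×8 + 1. So 7^{17} ≡ 7^{1} ≡ 7 mod 20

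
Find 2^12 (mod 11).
Using Fermat: 2^{10} ≡ 1 (mod 11). 12 ≡ 2 (mod 10). So 2^{12} ≡ 2^{2} ≡ 4 (mod 11)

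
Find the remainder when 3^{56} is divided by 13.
By Fermat: 3^{12} ≡ 1 (mod 13). 56 = 4×12 + 8. So 3^{56} ≡ 3^{8} ≡ 9 (mod 13)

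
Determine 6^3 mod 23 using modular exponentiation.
6^{3} = 216 ≡ 9 (mod 23)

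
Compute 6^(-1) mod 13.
Since 13 is prime, by Fermat 6^(-1) ≡ 6^{11} ≡ 11 mod 13. Verify: 6 × 11 = 66 ≡ 1 mod 13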